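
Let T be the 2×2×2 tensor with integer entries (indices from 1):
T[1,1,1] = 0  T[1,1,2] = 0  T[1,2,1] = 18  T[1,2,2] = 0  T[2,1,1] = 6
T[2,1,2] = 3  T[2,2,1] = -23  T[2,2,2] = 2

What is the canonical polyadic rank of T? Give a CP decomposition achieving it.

rank(T) = 2

Lower bound: the mode-3 unfolding of T (rows indexed by k, columns by (i,j) = (1,1), (1,2), (2,1), (2,2)) is [[0, 18, 6, -23], [0, 0, 3, 2]].
There the 2×2 minor on rows k ∈ {1, 2}, columns (i,j) ∈ {(1,2), (2,1)} is det [[18, 6], [0, 3]] = 54 ≠ 0, so this unfolding has rank ≥ 2; CP rank is at least every unfolding rank, so rank(T) ≥ 2. (Flattening ranks never certify an upper bound on CP rank; for that we must actually write T with 2 rank-1 terms.)
Upper bound — finding two terms. Write S_k = T[:,:,k] for the frontal slices: S₁ = [[0, 18], [6, -23]], S₂ = [[0, 0], [3, 2]].
If T = a₁ (x) b₁ (x) c₁ + a₂ (x) b₂ (x) c₂ then each S_k = c₁[k]·a₁b₁ᵀ + c₂[k]·a₂b₂ᵀ. S₁ and S₂ are linearly independent, so a₁b₁ᵀ and a₂b₂ᵀ must span the same plane of matrices: they are the rank-1 matrices of the form x·S₁ + y·S₂.
det(x·S₁ + y·S₂) is −108·x² − 54·xy = (-54)·(2·x + y)(x), vanishing at (x:y) = (1:-2) and (0:1).
M₁ = S₁ − 2·S₂ = [[0, 18], [0, -27]] = 9·[2, -3][0, 1]ᵀ and M₂ = S₂ = [[0, 0], [3, 2]] = [0, 1][3, 2]ᵀ, so take a₁ = [2, -3], b₁ = [0, 1], a₂ = [0, 1], b₂ = [3, 2].
Each slice is an integer combination of E₁ = a₁b₁ᵀ and E₂ = a₂b₂ᵀ: S₁ = 9·E₁ + 2·E₂, S₂ = E₂; reading off coefficients, c₁ = [9, 0] and c₂ = [2, 1].
Hence T = [2, -3] (x) [0, 1] (x) [9, 0] + [0, 1] (x) [3, 2] (x) [2, 1], so rank(T) ≤ 2.
These bounds meet, so rank(T) = 2.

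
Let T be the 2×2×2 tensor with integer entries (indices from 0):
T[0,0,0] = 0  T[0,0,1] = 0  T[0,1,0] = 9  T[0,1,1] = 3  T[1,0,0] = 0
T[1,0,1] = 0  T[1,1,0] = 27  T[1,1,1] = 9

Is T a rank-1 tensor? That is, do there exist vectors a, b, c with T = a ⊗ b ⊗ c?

If T = a ⊗ b ⊗ c then every fibre of T is a multiple of the corresponding factor, so read the factors off the fibres through the nonzero entry T[0,1,0] = 9.
The mode-1 fibre T[:,1,0] = [9, 27] gives a = (1, 3) (primitive direction); the mode-2 fibre T[0,:,0] = [0, 9] gives b = (0, 1); then c[k] = T[0,1,k] / (a[0]·b[1]) = [9, 3] / 1 = (9, 3).
Expanding (1, 3) ⊗ (0, 1) ⊗ (9, 3) reproduces all 8 entries of T, so T = (1, 3) ⊗ (0, 1) ⊗ (9, 3) and rank(T) ≤ 1.
Equivalently every frontal slice T[:,:,k] is c[k] times the rank-1 matrix (1, 3) ⊗ (0, 1). So T has rank 1 (it is nonzero).

Yes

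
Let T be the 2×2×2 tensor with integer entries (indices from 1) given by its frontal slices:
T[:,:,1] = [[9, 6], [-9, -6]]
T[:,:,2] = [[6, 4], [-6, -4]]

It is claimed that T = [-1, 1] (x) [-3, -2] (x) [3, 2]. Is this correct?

Yes

Reconstruct entrywise from the claimed factors. For example, T[1,2,2] = 4 and Σₗ aₗ[1]bₗ[2]cₗ[2] = (-1)·(-2)·(2) = 4; checking all 8 entries, every one matches. The claim holds.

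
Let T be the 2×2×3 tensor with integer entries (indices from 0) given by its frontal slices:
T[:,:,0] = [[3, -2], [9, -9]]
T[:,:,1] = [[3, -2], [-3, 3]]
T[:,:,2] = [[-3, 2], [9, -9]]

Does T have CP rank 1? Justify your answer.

No

The mode-3 unfolding of T (rows indexed by k, columns by (i,j) = (0,0), (0,1), (1,0), (1,1)) is [[3, -2, 9, -9], [3, -2, -3, 3], [-3, 2, 9, -9]].
There the 2×2 minor on rows k ∈ {0, 1}, columns (i,j) ∈ {(0,0), (1,0)} is det [[3, 9], [3, -3]] = -36 ≠ 0, so this unfolding has rank ≥ 2; CP rank is at least every unfolding rank, so rank(T) ≥ 2.
In particular rank(T) ≥ 2 > 1, so T is not rank-1.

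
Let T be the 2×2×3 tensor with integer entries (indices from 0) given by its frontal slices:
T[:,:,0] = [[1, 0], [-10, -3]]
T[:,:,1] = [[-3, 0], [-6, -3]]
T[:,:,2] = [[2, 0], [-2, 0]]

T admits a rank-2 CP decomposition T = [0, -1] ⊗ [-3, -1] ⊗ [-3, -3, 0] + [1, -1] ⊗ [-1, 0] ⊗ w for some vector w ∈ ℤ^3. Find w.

Subtract the known terms from T to get the rank-1 residual R = [1, -1] ⊗ [-1, 0] ⊗ w, so R[i,j,k] = a[i]·b[j]·w[k]. Pick indices with nonzero a[0]·b[0] = (1)·(-1) = -1. Only the fibre through (0,0,·) is needed: R[0,0,:] = T[0,0,:] − Σₗ aₗ[0]bₗ[0]cₗ = [1, -3, 2] − (0)·(-3)·[-3, -3, 0] = [1, -3, 2]. Then w[k] = R[0,0,k] / -1 for each k, giving w = [1, -3, 2] / -1 = [-1, 3, -2].

w = [-1, 3, -2]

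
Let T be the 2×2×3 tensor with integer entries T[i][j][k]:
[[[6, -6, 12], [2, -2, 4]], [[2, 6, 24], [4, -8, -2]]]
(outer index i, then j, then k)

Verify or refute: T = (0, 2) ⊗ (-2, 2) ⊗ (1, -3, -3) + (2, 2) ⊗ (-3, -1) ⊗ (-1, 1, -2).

Reconstruct entry (1,1,0) from the claimed factors: Σₗ aₗ[1]bₗ[1]cₗ[0] = (2)·(2)·(1) + (2)·(-1)·(-1) = 6, but T[1,1,0] = 4. The claim is false.

No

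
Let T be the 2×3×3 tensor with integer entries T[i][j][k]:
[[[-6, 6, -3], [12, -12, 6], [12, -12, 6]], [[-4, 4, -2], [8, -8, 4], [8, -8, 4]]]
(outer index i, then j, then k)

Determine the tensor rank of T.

1

Lower bound: T ≠ 0 (e.g. T[0,0,0] = -6), so rank(T) ≥ 1.
Upper bound: if T = a ⊗ b ⊗ c then every fibre of T is a multiple of the corresponding factor, so read the factors off the fibres through the nonzero entry T[0,0,0] = -6.
The mode-1 fibre T[:,0,0] = [-6, -4] gives a = [3, 2] (primitive direction); the mode-2 fibre T[0,:,0] = [-6, 12, 12] gives b = [1, -2, -2]; then c[k] = T[0,0,k] / (a[0]·b[0]) = [-6, 6, -3] / 3 = [-2, 2, -1].
Expanding [3, 2] ⊗ [1, -2, -2] ⊗ [-2, 2, -1] reproduces all 18 entries of T, so T = [3, 2] ⊗ [1, -2, -2] ⊗ [-2, 2, -1] and rank(T) ≤ 1.
These bounds meet, so rank(T) = 1.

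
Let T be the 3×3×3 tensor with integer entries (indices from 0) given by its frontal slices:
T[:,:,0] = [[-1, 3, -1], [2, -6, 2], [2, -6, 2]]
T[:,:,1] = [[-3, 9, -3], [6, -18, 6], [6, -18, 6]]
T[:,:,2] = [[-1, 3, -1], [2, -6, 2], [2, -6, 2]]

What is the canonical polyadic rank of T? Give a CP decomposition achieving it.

Lower bound: T ≠ 0 (e.g. T[0,0,0] = -1), so rank(T) ≥ 1.
Upper bound: if T = a ⊗ b ⊗ c then every fibre of T is a multiple of the corresponding factor, so read the factors off the fibres through the nonzero entry T[0,0,0] = -1.
The mode-1 fibre T[:,0,0] = [-1, 2, 2] gives a = (1, -2, -2) (primitive direction); the mode-2 fibre T[0,:,0] = [-1, 3, -1] gives b = (1, -3, 1); then c[k] = T[0,0,k] / (a[0]·b[0]) = [-1, -3, -1] / 1 = (-1, -3, -1).
Expanding (1, -2, -2) ⊗ (1, -3, 1) ⊗ (-1, -3, -1) reproduces all 27 entries of T, so T = (1, -2, -2) ⊗ (1, -3, 1) ⊗ (-1, -3, -1) and rank(T) ≤ 1.
These bounds meet, so rank(T) = 1.
Check entry T[2,0,2] = 2: (-2)·(1)·(-1) = 2.

rank(T) = 1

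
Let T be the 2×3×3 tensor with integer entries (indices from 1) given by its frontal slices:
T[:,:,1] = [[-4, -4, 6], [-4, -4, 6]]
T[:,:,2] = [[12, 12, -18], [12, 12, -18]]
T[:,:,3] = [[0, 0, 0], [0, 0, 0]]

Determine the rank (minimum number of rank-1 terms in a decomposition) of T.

Lower bound: T ≠ 0 (e.g. T[1,1,1] = -4), so rank(T) ≥ 1.
Upper bound: the mode-1 fibre T[:,1,1] = [-4, -4] gives a = [1, 1] (primitive direction); the mode-2 fibre T[1,:,1] = [-4, -4, 6] gives b = [2, 2, -3]; then c[k] = T[1,1,k] / (a[1]·b[1]) = [-4, 12, 0] / 2 = [-2, 6, 0].
Expanding [1, 1] ⊗ [2, 2, -3] ⊗ [-2, 6, 0] reproduces all 18 entries of T, so T = [1, 1] ⊗ [2, 2, -3] ⊗ [-2, 6, 0] and rank(T) ≤ 1.
These bounds meet, so rank(T) = 1.

1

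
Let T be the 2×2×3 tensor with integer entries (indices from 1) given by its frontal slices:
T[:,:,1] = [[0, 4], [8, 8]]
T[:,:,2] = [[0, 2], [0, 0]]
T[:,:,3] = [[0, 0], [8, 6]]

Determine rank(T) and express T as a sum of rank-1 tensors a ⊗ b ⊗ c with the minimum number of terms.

rank(T) = 3

Lower bound: the mode-3 unfolding of T (rows indexed by k, columns by (i,j) = (1,1), (1,2), (2,1), (2,2)) is [[0, 4, 8, 8], [0, 2, 0, 0], [0, 0, 8, 6]].
There the 3×3 minor on rows k ∈ {1, 2, 3}, columns (i,j) ∈ {(1,2), (2,1), (2,2)} is det [[4, 8, 8], [2, 0, 0], [0, 8, 6]] = 32 ≠ 0, so this unfolding has rank ≥ 3; CP rank is at least every unfolding rank, so rank(T) ≥ 3. (Flattening ranks never certify an upper bound on CP rank; for that we must actually write T with 3 rank-1 terms.)
Upper bound: T is a sum of 3 rank-1 terms, T = [0, 1] ⊗ [0, 1] ⊗ [2, 1, -2] + [0, 1] ⊗ [1, 1] ⊗ [8, 0, 8] + [2, -1] ⊗ [0, 1] ⊗ [2, 1, 0] (one valid choice — decompositions are not unique — normalised so each a, b is primitive with positive first nonzero entry; check it by expanding all entries), so rank(T) ≤ 3.
These bounds meet, so rank(T) = 3.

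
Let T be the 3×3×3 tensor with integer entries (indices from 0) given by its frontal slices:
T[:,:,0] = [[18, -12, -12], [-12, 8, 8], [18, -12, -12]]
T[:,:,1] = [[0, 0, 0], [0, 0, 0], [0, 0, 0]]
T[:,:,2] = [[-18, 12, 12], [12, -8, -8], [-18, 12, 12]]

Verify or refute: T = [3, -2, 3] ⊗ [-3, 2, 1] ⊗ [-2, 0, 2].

Reconstruct entry (0,2,0) from the claimed factors: Σₗ aₗ[0]bₗ[2]cₗ[0] = (3)·(1)·(-2) = -6, but T[0,2,0] = -12. The claim is false.

No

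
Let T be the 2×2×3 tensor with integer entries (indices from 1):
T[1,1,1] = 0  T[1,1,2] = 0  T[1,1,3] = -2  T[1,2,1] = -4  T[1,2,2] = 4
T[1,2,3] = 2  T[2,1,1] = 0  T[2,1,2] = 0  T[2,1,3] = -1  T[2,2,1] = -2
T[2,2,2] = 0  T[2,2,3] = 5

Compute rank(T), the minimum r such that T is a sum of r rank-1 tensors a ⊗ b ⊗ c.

3

Lower bound: the mode-3 unfolding of T (rows indexed by k, columns by (i,j) = (1,1), (1,2), (2,1), (2,2)) is [[0, -4, 0, -2], [0, 4, 0, 0], [-2, 2, -1, 5]].
There the 3×3 minor on rows k ∈ {1, 2, 3}, columns (i,j) ∈ {(1,1), (1,2), (2,2)} is det [[0, -4, -2], [0, 4, 0], [-2, 2, 5]] = -16 ≠ 0, so this unfolding has rank ≥ 3; CP rank is at least every unfolding rank, so rank(T) ≥ 3. (This is only a lower bound: in general the CP rank may exceed every unfolding rank, so we still need to exhibit 3 rank-1 terms summing to T.)
Upper bound: T is a sum of 3 rank-1 terms, T = (0, 1) ⊗ (0, 1) ⊗ (0, -2, 4) + (2, 1) ⊗ (0, 1) ⊗ (-2, 2, -1) + (2, 1) ⊗ (1, -2) ⊗ (0, 0, -1) (written with every a and b primitive with positive leading entry and the scale carried by c; CP decompositions are not unique, and this one is verified by expanding entrywise), so rank(T) ≤ 3.
These bounds meet, so rank(T) = 3.
Check entry T[2,1,2] = 0: (1)·(0)·(-2) + (1)·(0)·(2) + (1)·(1)·(0) = 0.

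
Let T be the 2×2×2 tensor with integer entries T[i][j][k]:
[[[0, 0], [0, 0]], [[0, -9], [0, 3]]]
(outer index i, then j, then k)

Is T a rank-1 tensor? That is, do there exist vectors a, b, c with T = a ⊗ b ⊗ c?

If T = a ⊗ b ⊗ c then every fibre of T is a multiple of the corresponding factor, so read the factors off the fibres through the nonzero entry T[1,0,1] = -9.
The mode-1 fibre T[:,0,1] = [0, -9] gives a = [0, 1] (primitive direction); the mode-2 fibre T[1,:,1] = [-9, 3] gives b = [3, -1]; then c[k] = T[1,0,k] / (a[1]·b[0]) = [0, -9] / 3 = [0, -3].
Expanding [0, 1] ⊗ [3, -1] ⊗ [0, -3] reproduces all 8 entries of T, so T = [0, 1] ⊗ [3, -1] ⊗ [0, -3] and rank(T) ≤ 1.
Equivalently every frontal slice T[:,:,k] is c[k] times the rank-1 matrix [0, 1] ⊗ [3, -1]. So T has rank 1 (it is nonzero).

Yes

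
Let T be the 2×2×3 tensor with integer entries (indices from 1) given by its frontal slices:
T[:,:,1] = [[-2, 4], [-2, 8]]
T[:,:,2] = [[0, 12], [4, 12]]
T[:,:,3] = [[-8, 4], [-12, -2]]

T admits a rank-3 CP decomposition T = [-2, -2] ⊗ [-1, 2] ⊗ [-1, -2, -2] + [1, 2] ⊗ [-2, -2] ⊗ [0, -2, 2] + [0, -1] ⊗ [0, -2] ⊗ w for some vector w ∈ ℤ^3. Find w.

w = [2, -2, -1]

Subtract the known terms from T to get the rank-1 residual R = [0, -1] ⊗ [0, -2] ⊗ w, so R[i,j,k] = a[i]·b[j]·w[k]. Pick indices with nonzero a[2]·b[2] = (-1)·(-2) = 2. Only the fibre through (2,2,·) is needed: R[2,2,:] = T[2,2,:] − Σₗ aₗ[2]bₗ[2]cₗ = [8, 12, -2] − (-2)·(2)·[-1, -2, -2] − (2)·(-2)·[0, -2, 2] = [4, -4, -2]. Then w[k] = R[2,2,k] / 2 for each k, giving w = [4, -4, -2] / 2 = [2, -2, -1].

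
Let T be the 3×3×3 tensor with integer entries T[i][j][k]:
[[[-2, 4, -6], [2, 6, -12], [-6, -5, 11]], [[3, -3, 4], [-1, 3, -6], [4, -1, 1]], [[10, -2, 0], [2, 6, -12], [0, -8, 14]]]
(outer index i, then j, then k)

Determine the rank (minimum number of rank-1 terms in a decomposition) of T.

Lower bound: in the mode-1 unfolding of T (rows indexed by i, columns by (j,k)) the 3×3 minor on rows i ∈ {0, 1, 2}, columns (j,k) ∈ {(0,0), (0,1), (1,1)} is det [[-2, 4, 6], [3, -3, 3], [10, -2, 6]] = 216 ≠ 0, so that unfolding has rank ≥ 3 and hence rank(T) ≥ 3 (CP rank is at least every unfolding rank, though it can be larger).
Upper bound: T is a sum of 3 rank-1 terms, T = [1, -1, -2] (x) [2, 0, 1] (x) [-2, 1, -1] + [1, 1, 1] (x) [0, 2, -1] (x) [0, 2, -4] + [2, -1, 2] (x) [1, 1, -2] (x) [1, 1, -2] (written with every a and b primitive with positive leading entry and the scale carried by c; CP decompositions are not unique, and this one is verified by expanding entrywise), so rank(T) ≤ 3.
These bounds meet, so rank(T) = 3.

3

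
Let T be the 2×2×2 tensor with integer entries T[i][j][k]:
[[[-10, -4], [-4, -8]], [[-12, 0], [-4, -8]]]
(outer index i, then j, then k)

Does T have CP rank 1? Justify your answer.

The mode-1 unfolding of T (rows indexed by i, columns by (j,k) = (0,0), (0,1), (1,0), (1,1)) is [[-10, -4, -4, -8], [-12, 0, -4, -8]].
There the 2×2 minor on rows i ∈ {0, 1}, columns (j,k) ∈ {(0,0), (0,1)} is det [[-10, -4], [-12, 0]] = -48 ≠ 0, so this unfolding has rank ≥ 2; CP rank is at least every unfolding rank, so rank(T) ≥ 2.
In particular rank(T) ≥ 2 > 1, so T is not rank-1.

No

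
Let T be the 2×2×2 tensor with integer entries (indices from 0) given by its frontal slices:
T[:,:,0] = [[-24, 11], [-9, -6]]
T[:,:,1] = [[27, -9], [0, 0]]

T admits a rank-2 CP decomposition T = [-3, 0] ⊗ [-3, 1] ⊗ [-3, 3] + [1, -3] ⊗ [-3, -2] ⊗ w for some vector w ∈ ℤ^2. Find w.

w = [-1, 0]

Subtract the known terms from T to get the rank-1 residual R = [1, -3] ⊗ [-3, -2] ⊗ w, so R[i,j,k] = a[i]·b[j]·w[k]. Pick indices with nonzero a[0]·b[0] = (1)·(-3) = -3. Only the fibre through (0,0,·) is needed: R[0,0,:] = T[0,0,:] − Σₗ aₗ[0]bₗ[0]cₗ = [-24, 27] − (-3)·(-3)·[-3, 3] = [3, 0]. Then w[k] = R[0,0,k] / -3 for each k, giving w = [3, 0] / -3 = [-1, 0].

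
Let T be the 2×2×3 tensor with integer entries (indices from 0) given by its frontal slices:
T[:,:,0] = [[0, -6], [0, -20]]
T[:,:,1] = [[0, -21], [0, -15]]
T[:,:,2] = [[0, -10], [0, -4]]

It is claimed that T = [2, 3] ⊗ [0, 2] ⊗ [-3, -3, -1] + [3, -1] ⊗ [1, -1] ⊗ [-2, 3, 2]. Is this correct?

Reconstruct entry (0,0,0) from the claimed factors: Σₗ aₗ[0]bₗ[0]cₗ[0] = (2)·(0)·(-3) + (3)·(1)·(-2) = -6, but T[0,0,0] = 0. The claim is false.

No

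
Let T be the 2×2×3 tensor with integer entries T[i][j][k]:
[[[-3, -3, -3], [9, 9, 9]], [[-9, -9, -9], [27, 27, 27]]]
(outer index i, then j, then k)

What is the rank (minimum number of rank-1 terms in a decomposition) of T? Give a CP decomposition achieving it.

rank(T) = 1

Lower bound: T ≠ 0 (e.g. T[0,0,0] = -3), so rank(T) ≥ 1.
Upper bound: if T = a ⊗ b ⊗ c then every fibre of T is a multiple of the corresponding factor, so read the factors off the fibres through the nonzero entry T[0,0,0] = -3.
The mode-1 fibre T[:,0,0] = [-3, -9] gives a = [1, 3] (primitive direction); the mode-2 fibre T[0,:,0] = [-3, 9] gives b = [1, -3]; then c[k] = T[0,0,k] / (a[0]·b[0]) = [-3, -3, -3] / 1 = [-3, -3, -3].
Expanding [1, 3] ⊗ [1, -3] ⊗ [-3, -3, -3] reproduces all 12 entries of T, so T = [1, 3] ⊗ [1, -3] ⊗ [-3, -3, -3] and rank(T) ≤ 1.
These bounds meet, so rank(T) = 1.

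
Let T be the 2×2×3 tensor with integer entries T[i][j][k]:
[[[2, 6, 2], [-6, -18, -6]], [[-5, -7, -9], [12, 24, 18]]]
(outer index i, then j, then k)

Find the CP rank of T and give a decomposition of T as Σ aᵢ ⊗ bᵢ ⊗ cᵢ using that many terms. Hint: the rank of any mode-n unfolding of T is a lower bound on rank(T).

rank(T) = 2

Lower bound: in the mode-2 unfolding of T (rows indexed by j, columns by (i,k)) the 2×2 minor on rows j ∈ {0, 1}, columns (i,k) ∈ {(0,0), (1,0)} is det [[2, -5], [-6, 12]] = -6 ≠ 0, so that unfolding has rank ≥ 2 and hence rank(T) ≥ 2 (CP rank is at least every unfolding rank, though it can be larger).
Upper bound: with S_k = T[:,:,k], the two rank-1 terms a₁b₁ᵀ, a₂b₂ᵀ are the rank-1 members of the pencil x·S₀ + y·S₁.
det(x·S₀ + y·S₁) is −6·x² − 12·xy + 18·y² = (-6)·(x + 3·y)(x − y), vanishing at (x:y) = (3:-1) and (1:1).
M₁ = 3·S₀ − S₁ = [[0, 0], [-8, 12]] = (-4)·[0, 1][2, -3]ᵀ and M₂ = S₀ + S₁ = [[8, -24], [-12, 36]] = 4·[2, -3][1, -3]ᵀ, so take a₁ = [0, 1], b₁ = [2, -3], a₂ = [2, -3], b₂ = [1, -3].
Each slice is an integer combination of E₁ = a₁b₁ᵀ and E₂ = a₂b₂ᵀ: S₀ = −E₁ + E₂, S₁ = E₁ + 3·E₂, S₂ = −3·E₁ + E₂; reading off coefficients, c₁ = [-1, 1, -3] and c₂ = [1, 3, 1].
Hence T = [0, 1] ⊗ [2, -3] ⊗ [-1, 1, -3] + [2, -3] ⊗ [1, -3] ⊗ [1, 3, 1], so rank(T) ≤ 2.
These bounds meet, so rank(T) = 2.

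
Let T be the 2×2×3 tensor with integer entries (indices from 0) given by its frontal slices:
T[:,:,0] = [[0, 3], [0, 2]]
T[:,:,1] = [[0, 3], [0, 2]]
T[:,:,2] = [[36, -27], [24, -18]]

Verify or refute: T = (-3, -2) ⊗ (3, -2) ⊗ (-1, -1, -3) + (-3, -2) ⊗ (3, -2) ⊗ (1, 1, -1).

Reconstruct entry (0,1,0) from the claimed factors: Σₗ aₗ[0]bₗ[1]cₗ[0] = (-3)·(-2)·(-1) + (-3)·(-2)·(1) = 0, but T[0,1,0] = 3. The claim is false.

No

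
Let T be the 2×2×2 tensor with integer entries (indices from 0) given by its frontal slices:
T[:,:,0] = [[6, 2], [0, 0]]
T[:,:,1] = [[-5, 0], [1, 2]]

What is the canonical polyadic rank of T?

2

Lower bound: the mode-3 unfolding of T (rows indexed by k, columns by (i,j) = (0,0), (0,1), (1,0), (1,1)) is [[6, 2, 0, 0], [-5, 0, 1, 2]].
There the 2×2 minor on rows k ∈ {0, 1}, columns (i,j) ∈ {(0,0), (0,1)} is det [[6, 2], [-5, 0]] = 10 ≠ 0, so this unfolding has rank ≥ 2; CP rank is at least every unfolding rank, so rank(T) ≥ 2. (Flattening ranks never certify an upper bound on CP rank; for that we must actually write T with 2 rank-1 terms.)
Upper bound — finding two terms. Write S_k = T[:,:,k] for the frontal slices: S₀ = [[6, 2], [0, 0]], S₁ = [[-5, 0], [1, 2]].
If T = a₁ ⊗ b₁ ⊗ c₁ + a₂ ⊗ b₂ ⊗ c₂ then each S_k = c₁[k]·a₁b₁ᵀ + c₂[k]·a₂b₂ᵀ. S₀ and S₁ are linearly independent, so a₁b₁ᵀ and a₂b₂ᵀ must span the same plane of matrices: they are the rank-1 matrices of the form x·S₀ + y·S₁.
det(x·S₀ + y·S₁) is 10·xy − 10·y² = 10·(x − y)(y), vanishing at (x:y) = (1:1) and (1:0).
M₁ = S₀ + S₁ = [[1, 2], [1, 2]] = (1, 1)(1, 2)ᵀ and M₂ = S₀ = [[6, 2], [0, 0]] = 2·(1, 0)(3, 1)ᵀ, so take a₁ = (1, 1), b₁ = (1, 2), a₂ = (1, 0), b₂ = (3, 1).
Each slice is an integer combination of E₁ = a₁b₁ᵀ and E₂ = a₂b₂ᵀ: S₀ = 2·E₂, S₁ = E₁ − 2·E₂; reading off coefficients, c₁ = (0, 1) and c₂ = (2, -2).
Hence T = (1, 1) ⊗ (1, 2) ⊗ (0, 1) + (1, 0) ⊗ (3, 1) ⊗ (2, -2), so rank(T) ≤ 2.
These bounds meet, so rank(T) = 2.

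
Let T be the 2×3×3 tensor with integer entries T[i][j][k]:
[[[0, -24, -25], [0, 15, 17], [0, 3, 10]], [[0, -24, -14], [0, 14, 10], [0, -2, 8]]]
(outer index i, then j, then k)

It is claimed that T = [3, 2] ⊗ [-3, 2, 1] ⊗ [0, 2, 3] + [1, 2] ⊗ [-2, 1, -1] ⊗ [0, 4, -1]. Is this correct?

No

Reconstruct entry (0,0,1) from the claimed factors: Σₗ aₗ[0]bₗ[0]cₗ[1] = (3)·(-3)·(2) + (1)·(-2)·(4) = -26, but T[0,0,1] = -24. The claim is false.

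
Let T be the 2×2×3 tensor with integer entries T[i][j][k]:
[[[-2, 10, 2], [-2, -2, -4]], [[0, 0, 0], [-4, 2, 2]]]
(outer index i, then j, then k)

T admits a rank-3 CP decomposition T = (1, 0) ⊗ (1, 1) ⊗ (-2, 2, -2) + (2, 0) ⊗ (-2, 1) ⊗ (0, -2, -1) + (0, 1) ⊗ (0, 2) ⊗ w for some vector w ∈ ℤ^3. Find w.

w = (-2, 1, 1)

Subtract the known terms from T to get the rank-1 residual R = (0, 1) ⊗ (0, 2) ⊗ w, so R[i,j,k] = a[i]·b[j]·w[k]. Pick indices with nonzero a[1]·b[1] = (1)·(2) = 2. Only the fibre through (1,1,·) is needed: R[1,1,:] = T[1,1,:] − Σₗ aₗ[1]bₗ[1]cₗ = [-4, 2, 2] − (0)·(1)·(-2, 2, -2) − (0)·(1)·(0, -2, -1) = [-4, 2, 2]. Then w[k] = R[1,1,k] / 2 for each k, giving w = [-4, 2, 2] / 2 = (-2, 1, 1).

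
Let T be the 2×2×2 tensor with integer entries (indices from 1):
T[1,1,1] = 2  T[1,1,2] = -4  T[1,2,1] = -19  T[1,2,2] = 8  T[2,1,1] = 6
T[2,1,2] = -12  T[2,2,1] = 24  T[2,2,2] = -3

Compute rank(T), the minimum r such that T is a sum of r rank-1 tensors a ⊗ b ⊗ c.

2

Lower bound: the mode-1 unfolding of T (rows indexed by i, columns by (j,k) = (1,1), (1,2), (2,1), (2,2)) is [[2, -4, -19, 8], [6, -12, 24, -3]].
There the 2×2 minor on rows i ∈ {1, 2}, columns (j,k) ∈ {(1,1), (2,1)} is det [[2, -19], [6, 24]] = 162 ≠ 0, so this unfolding has rank ≥ 2; CP rank is at least every unfolding rank, so rank(T) ≥ 2. (This is only a lower bound: in general the CP rank may exceed every unfolding rank, so we still need to exhibit 2 rank-1 terms summing to T.)
Upper bound — finding two terms. Write S_k = T[:,:,k] for the frontal slices: S₁ = [[2, -19], [6, 24]], S₂ = [[-4, 8], [-12, -3]].
If T = a₁ ⊗ b₁ ⊗ c₁ + a₂ ⊗ b₂ ⊗ c₂ then each S_k = c₁[k]·a₁b₁ᵀ + c₂[k]·a₂b₂ᵀ. S₁ and S₂ are linearly independent, so a₁b₁ᵀ and a₂b₂ᵀ must span the same plane of matrices: they are the rank-1 matrices of the form x·S₁ + y·S₂.
det(x·S₁ + y·S₂) is 162·x² − 378·xy + 108·y² = 54·(x − 2·y)(3·x − y), vanishing at (x:y) = (2:1) and (1:3).
M₁ = 2·S₁ + S₂ = [[0, -30], [0, 45]] = (-15)·[2, -3][0, 1]ᵀ and M₂ = S₁ + 3·S₂ = [[-10, 5], [-30, 15]] = (-5)·[1, 3][2, -1]ᵀ, so take a₁ = [2, -3], b₁ = [0, 1], a₂ = [1, 3], b₂ = [2, -1].
Each slice is an integer combination of E₁ = a₁b₁ᵀ and E₂ = a₂b₂ᵀ: S₁ = −9·E₁ + E₂, S₂ = 3·E₁ − 2·E₂; reading off coefficients, c₁ = [-9, 3] and c₂ = [1, -2].
Hence T = [2, -3] ⊗ [0, 1] ⊗ [-9, 3] + [1, 3] ⊗ [2, -1] ⊗ [1, -2], so rank(T) ≤ 2.
These bounds meet, so rank(T) = 2.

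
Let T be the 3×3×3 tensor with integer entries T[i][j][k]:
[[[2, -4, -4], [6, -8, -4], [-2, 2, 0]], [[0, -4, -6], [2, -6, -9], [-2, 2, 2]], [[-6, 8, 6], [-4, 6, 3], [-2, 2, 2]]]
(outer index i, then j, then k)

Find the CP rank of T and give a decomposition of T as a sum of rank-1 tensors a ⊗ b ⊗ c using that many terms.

rank(T) = 3

Lower bound: in the mode-1 unfolding of T (rows indexed by i, columns by (j,k)) the 3×3 minor on rows i ∈ {0, 1, 2}, columns (j,k) ∈ {(0,0), (0,1), (1,0)} is det [[2, -4, 6], [0, -4, 2], [-6, 8, -4]] = -96 ≠ 0, so that unfolding has rank ≥ 3 and hence rank(T) ≥ 3 (CP rank is at least every unfolding rank, though it can be larger).
Upper bound: T is a sum of 3 rank-1 terms, T = [0, 1, 1] ⊗ [2, -1, 2] ⊗ [-2, 2, 1] + [1, -1, -1] ⊗ [0, 2, -1] ⊗ [2, -2, 0] + [1, 2, -1] ⊗ [1, 1, 0] ⊗ [2, -4, -4] (written with every a and b primitive with positive leading entry and the scale carried by c; CP decompositions are not unique, and this one is verified by expanding entrywise), so rank(T) ≤ 3.
These bounds meet, so rank(T) = 3.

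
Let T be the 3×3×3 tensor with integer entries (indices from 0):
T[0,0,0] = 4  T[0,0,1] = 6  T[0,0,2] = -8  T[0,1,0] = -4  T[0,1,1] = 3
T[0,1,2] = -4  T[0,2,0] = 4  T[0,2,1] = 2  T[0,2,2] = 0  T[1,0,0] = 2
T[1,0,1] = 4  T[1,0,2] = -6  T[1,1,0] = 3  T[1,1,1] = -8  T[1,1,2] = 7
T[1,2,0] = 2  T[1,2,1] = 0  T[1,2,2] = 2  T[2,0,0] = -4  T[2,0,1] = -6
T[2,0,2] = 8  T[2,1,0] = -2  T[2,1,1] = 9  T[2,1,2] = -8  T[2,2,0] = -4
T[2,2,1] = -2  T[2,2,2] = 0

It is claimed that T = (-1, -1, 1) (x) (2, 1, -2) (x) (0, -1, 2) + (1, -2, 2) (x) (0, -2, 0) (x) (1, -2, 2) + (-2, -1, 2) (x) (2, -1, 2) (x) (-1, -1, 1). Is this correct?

Yes

Reconstruct entrywise from the claimed factors. For example, T[2,2,1] = -2 and Σₗ aₗ[2]bₗ[2]cₗ[1] = (1)·(-2)·(-1) + (2)·(0)·(-2) + (2)·(2)·(-1) = -2; checking all 27 entries, every one matches. The claim holds.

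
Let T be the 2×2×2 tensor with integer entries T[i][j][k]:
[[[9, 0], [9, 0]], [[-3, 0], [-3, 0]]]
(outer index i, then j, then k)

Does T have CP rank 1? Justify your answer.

The mode-1 fibre T[:,0,0] = [9, -3] gives a = [3, -1] (primitive direction); the mode-2 fibre T[0,:,0] = [9, 9] gives b = [1, 1]; then c[k] = T[0,0,k] / (a[0]·b[0]) = [9, 0] / 3 = [3, 0].
Expanding [3, -1] (x) [1, 1] (x) [3, 0] reproduces all 8 entries of T, so T = [3, -1] (x) [1, 1] (x) [3, 0] and rank(T) ≤ 1.
Equivalently every frontal slice T[:,:,k] is c[k] times the rank-1 matrix [3, -1] (x) [1, 1]. So T has rank 1 (it is nonzero).

Yes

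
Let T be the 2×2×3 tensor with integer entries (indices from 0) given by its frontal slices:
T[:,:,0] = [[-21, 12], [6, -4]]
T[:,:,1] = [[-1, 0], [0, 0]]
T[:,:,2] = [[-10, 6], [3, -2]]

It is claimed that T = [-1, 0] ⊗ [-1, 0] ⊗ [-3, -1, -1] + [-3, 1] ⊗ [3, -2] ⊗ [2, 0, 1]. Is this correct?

Yes

Reconstruct entrywise from the claimed factors. For example, T[1,0,1] = 0 and Σₗ aₗ[1]bₗ[0]cₗ[1] = (0)·(-1)·(-1) + (1)·(3)·(0) = 0; checking all 12 entries, every one matches. The claim holds.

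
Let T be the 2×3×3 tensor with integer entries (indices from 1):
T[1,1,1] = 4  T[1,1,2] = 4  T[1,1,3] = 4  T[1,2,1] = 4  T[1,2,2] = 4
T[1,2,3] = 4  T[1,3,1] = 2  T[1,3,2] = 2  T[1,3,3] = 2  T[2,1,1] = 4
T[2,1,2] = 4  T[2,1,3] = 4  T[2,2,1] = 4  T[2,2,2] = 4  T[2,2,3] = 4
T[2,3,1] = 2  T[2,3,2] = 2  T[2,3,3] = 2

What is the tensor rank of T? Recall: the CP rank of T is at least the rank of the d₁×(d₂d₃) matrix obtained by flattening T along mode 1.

Lower bound: T ≠ 0 (e.g. T[1,1,1] = 4), so rank(T) ≥ 1.
Upper bound: if T = a (x) b (x) c then every fibre of T is a multiple of the corresponding factor, so read the factors off the fibres through the nonzero entry T[1,1,1] = 4.
The mode-1 fibre T[:,1,1] = [4, 4] gives a = [1, 1] (primitive direction); the mode-2 fibre T[1,:,1] = [4, 4, 2] gives b = [2, 2, 1]; then c[k] = T[1,1,k] / (a[1]·b[1]) = [4, 4, 4] / 2 = [2, 2, 2].
Expanding [1, 1] (x) [2, 2, 1] (x) [2, 2, 2] reproduces all 18 entries of T, so T = [1, 1] (x) [2, 2, 1] (x) [2, 2, 2] and rank(T) ≤ 1.
These bounds meet, so rank(T) = 1.

1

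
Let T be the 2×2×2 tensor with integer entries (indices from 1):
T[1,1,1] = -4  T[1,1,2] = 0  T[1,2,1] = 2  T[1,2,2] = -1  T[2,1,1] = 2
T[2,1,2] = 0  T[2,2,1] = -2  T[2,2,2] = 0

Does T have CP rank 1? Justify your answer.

The mode-3 unfolding of T (rows indexed by k, columns by (i,j) = (1,1), (1,2), (2,1), (2,2)) is [[-4, 2, 2, -2], [0, -1, 0, 0]].
There the 2×2 minor on rows k ∈ {1, 2}, columns (i,j) ∈ {(1,1), (1,2)} is det [[-4, 2], [0, -1]] = 4 ≠ 0, so this unfolding has rank ≥ 2; CP rank is at least every unfolding rank, so rank(T) ≥ 2.
In particular rank(T) ≥ 2 > 1, so T is not rank-1.

No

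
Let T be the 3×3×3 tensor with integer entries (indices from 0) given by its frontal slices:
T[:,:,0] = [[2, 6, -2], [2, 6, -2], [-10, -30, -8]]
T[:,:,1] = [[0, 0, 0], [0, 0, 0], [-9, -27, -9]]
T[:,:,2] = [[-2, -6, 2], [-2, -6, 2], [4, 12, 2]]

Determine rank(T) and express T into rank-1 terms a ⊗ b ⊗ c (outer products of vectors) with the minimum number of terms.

rank(T) = 2

Lower bound: the mode-2 unfolding of T (rows indexed by j, columns by (i,k) = (0,0), (0,1), (0,2), (1,0), (1,1), (1,2), (2,0), (2,1), (2,2)) is [[2, 0, -2, 2, 0, -2, -10, -9, 4], [6, 0, -6, 6, 0, -6, -30, -27, 12], [-2, 0, 2, -2, 0, 2, -8, -9, 2]].
There the 2×2 minor on rows j ∈ {0, 2}, columns (i,k) ∈ {(0,0), (2,0)} is det [[2, -10], [-2, -8]] = -36 ≠ 0, so this unfolding has rank ≥ 2; CP rank is at least every unfolding rank, so rank(T) ≥ 2. (Unfolding ranks only ever bound the CP rank from below — rank(T) can be strictly larger than all of them — so the matching upper bound has to come from an explicit 2-term decomposition.)
Upper bound — finding two terms. Write S_k = T[:,:,k] for the frontal slices: S₀ = [[2, 6, -2], [2, 6, -2], [-10, -30, -8]], S₁ = [[0, 0, 0], [0, 0, 0], [-9, -27, -9]], S₂ = [[-2, -6, 2], [-2, -6, 2], [4, 12, 2]].
If T = a₁ ⊗ b₁ ⊗ c₁ + a₂ ⊗ b₂ ⊗ c₂ then each S_k = c₁[k]·a₁b₁ᵀ + c₂[k]·a₂b₂ᵀ. S₀ and S₁ are linearly independent, so a₁b₁ᵀ and a₂b₂ᵀ must span the same plane of matrices: they are the rank-1 matrices of the form x·S₀ + y·S₁.
The 2×2 minor of x·S₀ + y·S₁ on rows {0,2}, columns {0,2} is −36·x² − 36·xy = (-36)·(x + y)(x), vanishing at (x:y) = (1:-1) and (0:1).
M₁ = S₀ − S₁ = [[2, 6, -2], [2, 6, -2], [-1, -3, 1]] = [2, 2, -1][1, 3, -1]ᵀ and M₂ = S₁ = [[0, 0, 0], [0, 0, 0], [-9, -27, -9]] = (-9)·[0, 0, 1][1, 3, 1]ᵀ, so take a₁ = [2, 2, -1], b₁ = [1, 3, -1], a₂ = [0, 0, 1], b₂ = [1, 3, 1].
Each slice is an integer combination of E₁ = a₁b₁ᵀ and E₂ = a₂b₂ᵀ: S₀ = E₁ − 9·E₂, S₁ = −9·E₂, S₂ = −E₁ + 3·E₂; reading off coefficients, c₁ = [1, 0, -1] and c₂ = [-9, -9, 3].
Hence T = [2, 2, -1] ⊗ [1, 3, -1] ⊗ [1, 0, -1] + [0, 0, 1] ⊗ [1, 3, 1] ⊗ [-9, -9, 3], so rank(T) ≤ 2.
These bounds meet, so rank(T) = 2.
Check entry T[1,1,2] = -6: (2)·(3)·(-1) + (0)·(3)·(3) = -6.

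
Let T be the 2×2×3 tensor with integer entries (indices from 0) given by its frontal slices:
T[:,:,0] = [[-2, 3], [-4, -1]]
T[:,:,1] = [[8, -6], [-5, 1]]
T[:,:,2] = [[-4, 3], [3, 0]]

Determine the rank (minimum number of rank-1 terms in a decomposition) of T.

3

Lower bound: the mode-3 unfolding of T (rows indexed by k, columns by (i,j) = (0,0), (0,1), (1,0), (1,1)) is [[-2, 3, -4, -1], [8, -6, -5, 1], [-4, 3, 3, 0]].
There the 3×3 minor on rows k ∈ {0, 1, 2}, columns (i,j) ∈ {(0,0), (0,1), (1,0)} is det [[-2, 3, -4], [8, -6, -5], [-4, 3, 3]] = -6 ≠ 0, so this unfolding has rank ≥ 3; CP rank is at least every unfolding rank, so rank(T) ≥ 3. (Unfolding ranks only ever bound the CP rank from below — rank(T) can be strictly larger than all of them — so the matching upper bound has to come from an explicit 3-term decomposition.)
Upper bound: T is a sum of 3 rank-1 terms, T = [0, 1] ⊗ [1, 1] ⊗ [-2, -1, 1] + [1, -1] ⊗ [2, -1] ⊗ [1, 2, -1] + [1, 0] ⊗ [1, -1] ⊗ [-4, 4, -2] (written with every a and b primitive with positive leading entry and the scale carried by c; CP decompositions are not unique, and this one is verified by expanding entrywise), so rank(T) ≤ 3.
These bounds meet, so rank(T) = 3.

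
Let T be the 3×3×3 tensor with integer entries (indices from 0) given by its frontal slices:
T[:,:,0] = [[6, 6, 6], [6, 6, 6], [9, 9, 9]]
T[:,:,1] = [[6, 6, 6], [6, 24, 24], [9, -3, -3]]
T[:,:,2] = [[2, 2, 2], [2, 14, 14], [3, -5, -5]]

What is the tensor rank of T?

Lower bound: the mode-1 unfolding of T (rows indexed by i, columns by (j,k) = (0,0), (0,1), (0,2), (1,0), (1,1), (1,2), (2,0), (2,1), (2,2)) is [[6, 6, 2, 6, 6, 2, 6, 6, 2], [6, 6, 2, 6, 24, 14, 6, 24, 14], [9, 9, 3, 9, -3, -5, 9, -3, -5]].
There the 2×2 minor on rows i ∈ {0, 1}, columns (j,k) ∈ {(0,0), (1,1)} is det [[6, 6], [6, 24]] = 108 ≠ 0, so this unfolding has rank ≥ 2; CP rank is at least every unfolding rank, so rank(T) ≥ 2. (This is only a lower bound: in general the CP rank may exceed every unfolding rank, so we still need to exhibit 2 rank-1 terms summing to T.)
Upper bound — finding two terms. Write S_k = T[:,:,k] for the frontal slices: S₀ = [[6, 6, 6], [6, 6, 6], [9, 9, 9]], S₁ = [[6, 6, 6], [6, 24, 24], [9, -3, -3]], S₂ = [[2, 2, 2], [2, 14, 14], [3, -5, -5]].
If T = a₁ ⊗ b₁ ⊗ c₁ + a₂ ⊗ b₂ ⊗ c₂ then each S_k = c₁[k]·a₁b₁ᵀ + c₂[k]·a₂b₂ᵀ. S₀ and S₁ are linearly independent, so a₁b₁ᵀ and a₂b₂ᵀ must span the same plane of matrices: they are the rank-1 matrices of the form x·S₀ + y·S₁.
The 2×2 minor of x·S₀ + y·S₁ on rows {0,1}, columns {0,1} is 108·xy + 108·y² = 108·(y)(x + y), vanishing at (x:y) = (1:0) and (1:-1).
M₁ = S₀ = [[6, 6, 6], [6, 6, 6], [9, 9, 9]] = 3·[2, 2, 3][1, 1, 1]ᵀ and M₂ = S₀ − S₁ = [[0, 0, 0], [0, -18, -18], [0, 12, 12]] = (-6)·[0, 3, -2][0, 1, 1]ᵀ, so take a₁ = [2, 2, 3], b₁ = [1, 1, 1], a₂ = [0, 3, -2], b₂ = [0, 1, 1].
Each slice is an integer combination of E₁ = a₁b₁ᵀ and E₂ = a₂b₂ᵀ: S₀ = 3·E₁, S₁ = 3·E₁ + 6·E₂, S₂ = E₁ + 4·E₂; reading off coefficients, c₁ = [3, 3, 1] and c₂ = [0, 6, 4].
Hence T = [2, 2, 3] ⊗ [1, 1, 1] ⊗ [3, 3, 1] + [0, 3, -2] ⊗ [0, 1, 1] ⊗ [0, 6, 4], so rank(T) ≤ 2.
These bounds meet, so rank(T) = 2.
Check entry T[0,0,1] = 6: (2)·(1)·(3) + (0)·(0)·(6) = 6.

2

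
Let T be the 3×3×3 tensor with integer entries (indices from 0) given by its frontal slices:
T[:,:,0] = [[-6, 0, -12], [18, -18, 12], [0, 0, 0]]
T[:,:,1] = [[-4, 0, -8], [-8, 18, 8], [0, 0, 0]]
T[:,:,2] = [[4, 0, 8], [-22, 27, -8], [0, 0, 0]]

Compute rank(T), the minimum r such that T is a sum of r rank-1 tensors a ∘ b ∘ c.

Lower bound: the mode-3 unfolding of T (rows indexed by k, columns by (i,j) = (0,0), (0,1), (0,2), (1,0), (1,1), (1,2), (2,0), (2,1), (2,2)) is [[-6, 0, -12, 18, -18, 12, 0, 0, 0], [-4, 0, -8, -8, 18, 8, 0, 0, 0], [4, 0, 8, -22, 27, -8, 0, 0, 0]].
There the 2×2 minor on rows k ∈ {0, 1}, columns (i,j) ∈ {(0,0), (1,0)} is det [[-6, 18], [-4, -8]] = 120 ≠ 0, so this unfolding has rank ≥ 2; CP rank is at least every unfolding rank, so rank(T) ≥ 2. (This is only a lower bound: in general the CP rank may exceed every unfolding rank, so we still need to exhibit 2 rank-1 terms summing to T.)
Upper bound — finding two terms. Write S_k = T[:,:,k] for the frontal slices: S₀ = [[-6, 0, -12], [18, -18, 12], [0, 0, 0]], S₁ = [[-4, 0, -8], [-8, 18, 8], [0, 0, 0]], S₂ = [[4, 0, 8], [-22, 27, -8], [0, 0, 0]].
If T = a₁ ∘ b₁ ∘ c₁ + a₂ ∘ b₂ ∘ c₂ then each S_k = c₁[k]·a₁b₁ᵀ + c₂[k]·a₂b₂ᵀ. S₀ and S₁ are linearly independent, so a₁b₁ᵀ and a₂b₂ᵀ must span the same plane of matrices: they are the rank-1 matrices of the form x·S₀ + y·S₁.
The 2×2 minor of x·S₀ + y·S₁ on rows {0,1}, columns {0,1} is 108·x² − 36·xy − 72·y² = 36·(3·x + 2·y)(x − y), vanishing at (x:y) = (2:-3) and (1:1).
M₁ = 2·S₀ − 3·S₁ = [[0, 0, 0], [60, -90, 0], [0, 0, 0]] = 30·(0, 1, 0)(2, -3, 0)ᵀ and M₂ = S₀ + S₁ = [[-10, 0, -20], [10, 0, 20], [0, 0, 0]] = (-10)·(1, -1, 0)(1, 0, 2)ᵀ, so take a₁ = (0, 1, 0), b₁ = (2, -3, 0), a₂ = (1, -1, 0), b₂ = (1, 0, 2).
Each slice is an integer combination of E₁ = a₁b₁ᵀ and E₂ = a₂b₂ᵀ: S₀ = 6·E₁ − 6·E₂, S₁ = −6·E₁ − 4·E₂, S₂ = −9·E₁ + 4·E₂; reading off coefficients, c₁ = (6, -6, -9) and c₂ = (-6, -4, 4).
Hence T = (0, 1, 0) ∘ (2, -3, 0) ∘ (6, -6, -9) + (1, -1, 0) ∘ (1, 0, 2) ∘ (-6, -4, 4), so rank(T) ≤ 2.
These bounds meet, so rank(T) = 2.

2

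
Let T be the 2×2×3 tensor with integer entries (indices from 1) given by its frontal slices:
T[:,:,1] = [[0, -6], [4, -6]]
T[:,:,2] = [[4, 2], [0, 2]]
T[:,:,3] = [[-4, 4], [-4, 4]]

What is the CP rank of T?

2

Lower bound: the mode-3 unfolding of T (rows indexed by k, columns by (i,j) = (1,1), (1,2), (2,1), (2,2)) is [[0, -6, 4, -6], [4, 2, 0, 2], [-4, 4, -4, 4]].
There the 2×2 minor on rows k ∈ {1, 2}, columns (i,j) ∈ {(1,1), (1,2)} is det [[0, -6], [4, 2]] = 24 ≠ 0, so this unfolding has rank ≥ 2; CP rank is at least every unfolding rank, so rank(T) ≥ 2. (Flattening ranks never certify an upper bound on CP rank; for that we must actually write T with 2 rank-1 terms.)
Upper bound — finding two terms. Write S_k = T[:,:,k] for the frontal slices: S₁ = [[0, -6], [4, -6]], S₂ = [[4, 2], [0, 2]], S₃ = [[-4, 4], [-4, 4]].
If T = a₁ ⊗ b₁ ⊗ c₁ + a₂ ⊗ b₂ ⊗ c₂ then each S_k = c₁[k]·a₁b₁ᵀ + c₂[k]·a₂b₂ᵀ. S₁ and S₂ are linearly independent, so a₁b₁ᵀ and a₂b₂ᵀ must span the same plane of matrices: they are the rank-1 matrices of the form x·S₁ + y·S₂.
det(x·S₁ + y·S₂) is 24·x² − 32·xy + 8·y² = 8·(3·x − y)(x − y), vanishing at (x:y) = (1:3) and (1:1).
M₁ = S₁ + 3·S₂ = [[12, 0], [4, 0]] = 4·(3, 1)(1, 0)ᵀ and M₂ = S₁ + S₂ = [[4, -4], [4, -4]] = 4·(1, 1)(1, -1)ᵀ, so take a₁ = (3, 1), b₁ = (1, 0), a₂ = (1, 1), b₂ = (1, -1).
Each slice is an integer combination of E₁ = a₁b₁ᵀ and E₂ = a₂b₂ᵀ: S₁ = −2·E₁ + 6·E₂, S₂ = 2·E₁ − 2·E₂, S₃ = −4·E₂; reading off coefficients, c₁ = (-2, 2, 0) and c₂ = (6, -2, -4).
Hence T = (3, 1) ⊗ (1, 0) ⊗ (-2, 2, 0) + (1, 1) ⊗ (1, -1) ⊗ (6, -2, -4), so rank(T) ≤ 2.
These bounds meet, so rank(T) = 2.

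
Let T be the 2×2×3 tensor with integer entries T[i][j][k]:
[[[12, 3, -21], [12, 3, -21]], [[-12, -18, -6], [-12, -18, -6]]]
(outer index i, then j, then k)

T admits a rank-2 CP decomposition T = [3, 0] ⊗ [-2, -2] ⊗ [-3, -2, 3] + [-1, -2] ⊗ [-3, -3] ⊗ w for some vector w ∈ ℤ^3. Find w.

Subtract the known terms from T to get the rank-1 residual R = [-1, -2] ⊗ [-3, -3] ⊗ w, so R[i,j,k] = a[i]·b[j]·w[k]. Pick indices with nonzero a[0]·b[0] = (-1)·(-3) = 3. Only the fibre through (0,0,·) is needed: R[0,0,:] = T[0,0,:] − Σₗ aₗ[0]bₗ[0]cₗ = [12, 3, -21] − (3)·(-2)·[-3, -2, 3] = [-6, -9, -3]. Then w[k] = R[0,0,k] / 3 for each k, giving w = [-6, -9, -3] / 3 = [-2, -3, -1].

w = [-2, -3, -1]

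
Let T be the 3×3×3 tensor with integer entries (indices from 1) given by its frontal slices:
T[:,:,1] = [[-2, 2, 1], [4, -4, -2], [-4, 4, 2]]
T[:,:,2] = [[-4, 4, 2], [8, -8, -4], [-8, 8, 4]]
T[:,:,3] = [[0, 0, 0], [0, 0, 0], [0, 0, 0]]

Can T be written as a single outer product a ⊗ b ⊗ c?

Yes

If T = a ⊗ b ⊗ c then every fibre of T is a multiple of the corresponding factor, so read the factors off the fibres through the nonzero entry T[1,1,1] = -2.
The mode-1 fibre T[:,1,1] = [-2, 4, -4] gives a = [1, -2, 2] (primitive direction); the mode-2 fibre T[1,:,1] = [-2, 2, 1] gives b = [2, -2, -1]; then c[k] = T[1,1,k] / (a[1]·b[1]) = [-2, -4, 0] / 2 = [-1, -2, 0].
Expanding [1, -2, 2] ⊗ [2, -2, -1] ⊗ [-1, -2, 0] reproduces all 27 entries of T, so T = [1, -2, 2] ⊗ [2, -2, -1] ⊗ [-1, -2, 0] and rank(T) ≤ 1.
Equivalently every frontal slice T[:,:,k] is c[k] times the rank-1 matrix [1, -2, 2] ⊗ [2, -2, -1]. So T has rank 1 (it is nonzero).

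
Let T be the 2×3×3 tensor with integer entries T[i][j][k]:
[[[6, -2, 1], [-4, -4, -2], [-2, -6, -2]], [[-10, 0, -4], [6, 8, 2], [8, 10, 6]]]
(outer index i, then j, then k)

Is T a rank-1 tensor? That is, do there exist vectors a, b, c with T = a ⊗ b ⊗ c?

No

The mode-2 unfolding of T (rows indexed by j, columns by (i,k) = (0,0), (0,1), (0,2), (1,0), (1,1), (1,2)) is [[6, -2, 1, -10, 0, -4], [-4, -4, -2, 6, 8, 2], [-2, -6, -2, 8, 10, 6]].
There the 3×3 minor on rows j ∈ {0, 1, 2}, columns (i,k) ∈ {(0,0), (0,1), (1,0)} is det [[6, -2, -10], [-4, -4, 6], [-2, -6, 8]] = -176 ≠ 0, so this unfolding has rank ≥ 3; CP rank is at least every unfolding rank, so rank(T) ≥ 3.
In particular rank(T) ≥ 3 > 1, so T is not rank-1.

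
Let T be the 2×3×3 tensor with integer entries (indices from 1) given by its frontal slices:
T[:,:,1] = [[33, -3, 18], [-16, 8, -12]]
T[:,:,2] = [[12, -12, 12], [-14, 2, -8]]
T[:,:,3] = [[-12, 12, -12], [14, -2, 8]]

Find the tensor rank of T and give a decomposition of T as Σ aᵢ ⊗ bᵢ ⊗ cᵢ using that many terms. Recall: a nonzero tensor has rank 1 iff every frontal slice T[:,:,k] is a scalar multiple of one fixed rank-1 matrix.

rank(T) = 2

Lower bound: in the mode-3 unfolding of T (rows indexed by k, columns by (i,j)) the 2×2 minor on rows k ∈ {1, 2}, columns (i,j) ∈ {(1,1), (1,2)} is det [[33, -3], [12, -12]] = -360 ≠ 0, so that unfolding has rank ≥ 2 and hence rank(T) ≥ 2 (CP rank is at least every unfolding rank, though it can be larger).
Upper bound: with S_k = T[:,:,k], the two rank-1 terms a₁b₁ᵀ, a₂b₂ᵀ are the rank-1 members of the pencil x·S₁ + y·S₂.
The 2×2 minor of x·S₁ + y·S₂ on rows {1,2}, columns {1,2} is 216·x² − 72·xy − 144·y² = 72·(3·x + 2·y)(x − y), vanishing at (x:y) = (2:-3) and (1:1).
M₁ = 2·S₁ − 3·S₂ = [[30, 30, 0], [10, 10, 0]] = 10·[3, 1][1, 1, 0]ᵀ and M₂ = S₁ + S₂ = [[45, -15, 30], [-30, 10, -20]] = 5·[3, -2][3, -1, 2]ᵀ, so take a₁ = [3, 1], b₁ = [1, 1, 0], a₂ = [3, -2], b₂ = [3, -1, 2].
Each slice is an integer combination of E₁ = a₁b₁ᵀ and E₂ = a₂b₂ᵀ: S₁ = 2·E₁ + 3·E₂, S₂ = −2·E₁ + 2·E₂, S₃ = 2·E₁ − 2·E₂; reading off coefficients, c₁ = [2, -2, 2] and c₂ = [3, 2, -2].
Hence T = [3, 1] ⊗ [1, 1, 0] ⊗ [2, -2, 2] + [3, -2] ⊗ [3, -1, 2] ⊗ [3, 2, -2], so rank(T) ≤ 2.
These bounds meet, so rank(T) = 2.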